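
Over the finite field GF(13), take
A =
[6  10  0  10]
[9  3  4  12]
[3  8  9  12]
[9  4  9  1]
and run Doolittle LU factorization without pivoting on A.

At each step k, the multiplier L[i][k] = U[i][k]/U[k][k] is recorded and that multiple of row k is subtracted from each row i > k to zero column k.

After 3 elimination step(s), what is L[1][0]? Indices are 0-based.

L[1][0] = 8

k=0: U[0][0]=6
  eliminate (1,0): mult=8, new row 1: (0, 1, 4, 10); set L[1][0]=8
  eliminate (2,0): mult=7, new row 2: (0, 3, 9, 7); set L[2][0]=7
  eliminate (3,0): mult=8, new row 3: (0, 2, 9, 12); set L[3][0]=8
k=1: U[1][1]=1
  eliminate (2,1): mult=3, new row 2: (0, 0, 10, 3); set L[2][1]=3
  eliminate (3,1): mult=2, new row 3: (0, 0, 1, 5); set L[3][1]=2
k=2: U[2][2]=10
  eliminate (3,2): mult=4, new row 3: (0, 0, 0, 6); set L[3][2]=4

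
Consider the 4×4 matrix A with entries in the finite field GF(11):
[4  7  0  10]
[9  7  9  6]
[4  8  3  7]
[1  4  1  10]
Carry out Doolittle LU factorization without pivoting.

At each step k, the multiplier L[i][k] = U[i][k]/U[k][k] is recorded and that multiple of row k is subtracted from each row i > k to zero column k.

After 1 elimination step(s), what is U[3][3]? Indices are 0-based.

[col 0] pivot 4
  R1 -= 5*R0 → (0, 5, 9, 0)  (L[1][0] := 5)
  R2 -= 1*R0 → (0, 1, 3, 8)  (L[2][0] := 1)
  R3 -= 3*R0 → (0, 5, 1, 2)  (L[3][0] := 3)

U[3][3] = 2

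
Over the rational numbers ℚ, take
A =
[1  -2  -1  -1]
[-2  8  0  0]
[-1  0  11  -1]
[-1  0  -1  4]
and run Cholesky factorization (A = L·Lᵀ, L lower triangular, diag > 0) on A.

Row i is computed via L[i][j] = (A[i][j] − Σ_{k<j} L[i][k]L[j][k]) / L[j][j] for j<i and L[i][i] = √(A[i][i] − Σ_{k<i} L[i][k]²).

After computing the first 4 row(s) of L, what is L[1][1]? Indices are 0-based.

L[1][1] = 2

Step 1: L[0][0] = √(1) = 1.
  L[1][0] = (-2) / L[0][0] = -2.
Step 2: L[1][1] = √(4) = 2.
  L[2][0] = (-1) / L[0][0] = -1.
  L[2][1] = (-2) / L[1][1] = -1.
Step 3: L[2][2] = √(9) = 3.
  L[3][0] = (-1) / L[0][0] = -1.
  L[3][1] = (-2) / L[1][1] = -1.
  L[3][2] = (-3) / L[2][2] = -1.
Step 4: L[3][3] = √(1) = 1.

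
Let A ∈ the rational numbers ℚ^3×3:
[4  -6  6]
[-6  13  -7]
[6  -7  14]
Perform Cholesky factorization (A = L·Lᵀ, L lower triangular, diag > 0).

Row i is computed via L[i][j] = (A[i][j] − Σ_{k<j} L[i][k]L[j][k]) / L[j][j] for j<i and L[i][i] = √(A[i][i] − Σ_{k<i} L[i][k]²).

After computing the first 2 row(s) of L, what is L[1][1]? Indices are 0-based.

Step 1: L[0][0] = √(4) = 2.
  L[1][0] = (-6) / L[0][0] = -3.
Step 2: L[1][1] = √(4) = 2.

L[1][1] = 2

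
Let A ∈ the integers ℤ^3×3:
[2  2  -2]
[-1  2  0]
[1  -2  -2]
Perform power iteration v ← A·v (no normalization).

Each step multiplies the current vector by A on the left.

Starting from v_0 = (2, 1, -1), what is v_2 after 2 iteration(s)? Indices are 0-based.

v_2 = (12, -8, 4)

v_0 = (2, 1, -1).
v_1 = A·v_0 = (8, 0, 2).
v_2 = A·v_1 = (12, -8, 4).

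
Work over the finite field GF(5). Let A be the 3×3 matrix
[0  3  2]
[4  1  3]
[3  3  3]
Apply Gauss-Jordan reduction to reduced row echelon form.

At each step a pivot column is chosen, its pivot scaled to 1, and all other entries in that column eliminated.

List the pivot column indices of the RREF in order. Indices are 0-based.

[1] R0 <-> R1
[1] R0 /= 4  ⇒  (1, 4, 2)
     R2 -= 3·R0  ⇒  (0, 1, 2)
[2] R1 /= 3  ⇒  (0, 1, 4)
     R0 -= 4·R1  ⇒  (1, 0, 1)
     R2 -= 1·R1  ⇒  (0, 0, 3)
[3] R2 /= 3  ⇒  (0, 0, 1)
     R0 -= 1·R2  ⇒  (1, 0, 0)
     R1 -= 4·R2  ⇒  (0, 1, 0)

pivot columns: 0, 1, 2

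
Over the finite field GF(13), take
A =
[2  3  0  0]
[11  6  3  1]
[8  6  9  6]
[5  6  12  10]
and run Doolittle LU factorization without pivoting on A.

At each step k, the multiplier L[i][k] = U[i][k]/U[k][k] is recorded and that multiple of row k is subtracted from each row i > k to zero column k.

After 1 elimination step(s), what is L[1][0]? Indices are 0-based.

L[1][0] = 12

k=0: U[0][0]=2
  eliminate (1,0): mult=12, new row 1: (0, 9, 3, 1); set L[1][0]=12
  eliminate (2,0): mult=4, new row 2: (0, 7, 9, 6); set L[2][0]=4
  eliminate (3,0): mult=9, new row 3: (0, 5, 12, 10); set L[3][0]=9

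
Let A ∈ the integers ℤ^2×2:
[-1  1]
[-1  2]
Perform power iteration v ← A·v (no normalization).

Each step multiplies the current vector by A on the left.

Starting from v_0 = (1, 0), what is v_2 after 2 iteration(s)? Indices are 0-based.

v_2 = (0, -1)

v_0 = (1, 0).
v_1 = A·v_0 = (-1, -1).
v_2 = A·v_1 = (0, -1).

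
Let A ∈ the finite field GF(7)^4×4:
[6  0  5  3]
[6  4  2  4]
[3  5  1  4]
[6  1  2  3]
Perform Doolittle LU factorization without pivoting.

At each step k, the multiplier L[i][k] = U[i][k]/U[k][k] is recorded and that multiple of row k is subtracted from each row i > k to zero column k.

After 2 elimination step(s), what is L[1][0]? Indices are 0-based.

[col 0] pivot 6
  R1 -= 1*R0 → (0, 4, 4, 1)  (L[1][0] := 1)
  R2 -= 4*R0 → (0, 5, 2, 6)  (L[2][0] := 4)
  R3 -= 1*R0 → (0, 1, 4, 0)  (L[3][0] := 1)
[col 1] pivot 4
  R2 -= 3*R1 → (0, 0, 4, 3)  (L[2][1] := 3)
  R3 -= 2*R1 → (0, 0, 3, 5)  (L[3][1] := 2)

L[1][0] = 1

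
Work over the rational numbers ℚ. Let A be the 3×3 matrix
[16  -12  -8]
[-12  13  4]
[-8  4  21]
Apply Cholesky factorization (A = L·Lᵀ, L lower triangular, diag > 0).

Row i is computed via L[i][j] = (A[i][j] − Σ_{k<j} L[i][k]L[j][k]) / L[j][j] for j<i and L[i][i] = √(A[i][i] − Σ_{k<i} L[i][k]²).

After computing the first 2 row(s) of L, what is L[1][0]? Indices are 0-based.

Step 1: L[0][0] = √(16) = 4.
  L[1][0] = (-12) / L[0][0] = -3.
Step 2: L[1][1] = √(4) = 2.

L[1][0] = -3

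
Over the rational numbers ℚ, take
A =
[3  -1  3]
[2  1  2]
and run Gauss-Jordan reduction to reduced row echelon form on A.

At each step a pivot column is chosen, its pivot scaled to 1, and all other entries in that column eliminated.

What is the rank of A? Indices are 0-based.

rank = 2

[1] R0 /= 3  ⇒  (1, -1/3, 1)
     R1 -= 2·R0  ⇒  (0, 5/3, 0)
[2] R1 /= 5/3  ⇒  (0, 1, 0)
     R0 -= -1/3·R1  ⇒  (1, 0, 1)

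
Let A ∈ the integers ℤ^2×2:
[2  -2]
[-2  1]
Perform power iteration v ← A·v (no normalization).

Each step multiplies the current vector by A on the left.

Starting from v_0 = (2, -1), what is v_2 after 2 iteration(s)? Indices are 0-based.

v_2 = (22, -17)

v_0 = (2, -1).
v_1 = A·v_0 = (6, -5).
v_2 = A·v_1 = (22, -17).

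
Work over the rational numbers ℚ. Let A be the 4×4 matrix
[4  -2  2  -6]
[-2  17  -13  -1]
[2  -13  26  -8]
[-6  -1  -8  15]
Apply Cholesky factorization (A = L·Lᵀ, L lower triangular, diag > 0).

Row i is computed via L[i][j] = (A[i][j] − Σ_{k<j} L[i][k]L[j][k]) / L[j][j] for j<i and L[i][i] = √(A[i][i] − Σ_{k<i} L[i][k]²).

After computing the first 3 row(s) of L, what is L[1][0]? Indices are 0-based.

Step 1: L[0][0] = √(4) = 2.
  L[1][0] = (-2) / L[0][0] = -1.
Step 2: L[1][1] = √(16) = 4.
  L[2][0] = (2) / L[0][0] = 1.
  L[2][1] = (-12) / L[1][1] = -3.
Step 3: L[2][2] = √(16) = 4.

L[1][0] = -1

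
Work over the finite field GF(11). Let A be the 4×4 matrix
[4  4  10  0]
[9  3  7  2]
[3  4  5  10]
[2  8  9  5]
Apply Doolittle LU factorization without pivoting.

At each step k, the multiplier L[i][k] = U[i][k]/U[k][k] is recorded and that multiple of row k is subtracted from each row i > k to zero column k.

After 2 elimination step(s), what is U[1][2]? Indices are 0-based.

k=0: U[0][0]=4
  eliminate (1,0): mult=5, new row 1: (0, 5, 1, 2); set L[1][0]=5
  eliminate (2,0): mult=9, new row 2: (0, 1, 3, 10); set L[2][0]=9
  eliminate (3,0): mult=6, new row 3: (0, 6, 4, 5); set L[3][0]=6
k=1: U[1][1]=5
  eliminate (2,1): mult=9, new row 2: (0, 0, 5, 3); set L[2][1]=9
  eliminate (3,1): mult=10, new row 3: (0, 0, 5, 7); set L[3][1]=10

U[1][2] = 1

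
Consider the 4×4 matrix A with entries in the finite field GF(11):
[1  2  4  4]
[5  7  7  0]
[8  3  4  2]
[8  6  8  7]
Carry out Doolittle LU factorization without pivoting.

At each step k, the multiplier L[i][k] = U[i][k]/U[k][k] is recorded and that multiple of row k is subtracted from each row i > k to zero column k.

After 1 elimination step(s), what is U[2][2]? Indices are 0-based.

Step 1: pivot at (0,0) is 1.
  row1 ← row1 − (5)·row0  ⇒  L[1][0]=5, U row1=(0, 8, 9, 2)
  row2 ← row2 − (8)·row0  ⇒  L[2][0]=8, U row2=(0, 9, 5, 3)
  row3 ← row3 − (8)·row0  ⇒  L[3][0]=8, U row3=(0, 1, 9, 8)

U[2][2] = 5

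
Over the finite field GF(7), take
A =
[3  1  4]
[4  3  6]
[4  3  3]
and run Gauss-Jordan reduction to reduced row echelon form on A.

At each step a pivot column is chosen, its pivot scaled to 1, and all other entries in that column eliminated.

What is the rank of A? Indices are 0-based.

rank = 3

step 1: normalize row 0 (÷3) = (1, 5, 6)
  row 1: subtract 4×row0 = (0, 4, 3)
  row 2: subtract 4×row0 = (0, 4, 0)
step 2: normalize row 1 (÷4) = (0, 1, 6)
  row 0: subtract 5×row1 = (1, 0, 4)
  row 2: subtract 4×row1 = (0, 0, 4)
step 3: normalize row 2 (÷4) = (0, 0, 1)
  row 0: subtract 4×row2 = (1, 0, 0)
  row 1: subtract 6×row2 = (0, 1, 0)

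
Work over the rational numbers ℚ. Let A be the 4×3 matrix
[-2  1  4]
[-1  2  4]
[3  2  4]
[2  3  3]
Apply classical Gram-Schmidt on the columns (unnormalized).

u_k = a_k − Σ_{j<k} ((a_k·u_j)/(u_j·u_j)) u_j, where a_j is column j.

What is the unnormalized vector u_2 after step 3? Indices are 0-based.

u_2 = (159/130, -8/65, 116/65, -197/130)

Step 1: u_0 = a_0 = (-2, -1, 3, 2).
Step 2: u_1 = a_1 − (4/9)·u_0 = (17/9, 22/9, 2/3, 19/9).
Step 3: u_2 = a_2 − (1/3)·u_0 − (237/130)·u_1 = (159/130, -8/65, 116/65, -197/130).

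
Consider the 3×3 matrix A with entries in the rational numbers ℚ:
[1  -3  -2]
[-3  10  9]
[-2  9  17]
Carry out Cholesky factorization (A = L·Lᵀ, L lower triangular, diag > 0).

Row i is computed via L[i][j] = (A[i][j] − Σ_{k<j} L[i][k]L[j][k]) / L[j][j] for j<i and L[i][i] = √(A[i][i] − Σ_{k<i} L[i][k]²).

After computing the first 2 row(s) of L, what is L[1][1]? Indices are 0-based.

Step 1: L[0][0] = √(1) = 1.
  L[1][0] = (-3) / L[0][0] = -3.
Step 2: L[1][1] = √(1) = 1.

L[1][1] = 1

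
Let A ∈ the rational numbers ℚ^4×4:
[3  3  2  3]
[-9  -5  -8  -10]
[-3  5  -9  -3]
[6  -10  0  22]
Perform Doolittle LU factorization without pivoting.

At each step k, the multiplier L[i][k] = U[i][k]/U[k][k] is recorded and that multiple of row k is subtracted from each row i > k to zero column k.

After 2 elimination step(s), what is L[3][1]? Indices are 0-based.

Step 1: pivot at (0,0) is 3.
  row1 ← row1 − (-3)·row0  ⇒  L[1][0]=-3, U row1=(0, 4, -2, -1)
  row2 ← row2 − (-1)·row0  ⇒  L[2][0]=-1, U row2=(0, 8, -7, 0)
  row3 ← row3 − (2)·row0  ⇒  L[3][0]=2, U row3=(0, -16, -4, 16)
Step 2: pivot at (1,1) is 4.
  row2 ← row2 − (2)·row1  ⇒  L[2][1]=2, U row2=(0, 0, -3, 2)
  row3 ← row3 − (-4)·row1  ⇒  L[3][1]=-4, U row3=(0, 0, -12, 12)

L[3][1] = -4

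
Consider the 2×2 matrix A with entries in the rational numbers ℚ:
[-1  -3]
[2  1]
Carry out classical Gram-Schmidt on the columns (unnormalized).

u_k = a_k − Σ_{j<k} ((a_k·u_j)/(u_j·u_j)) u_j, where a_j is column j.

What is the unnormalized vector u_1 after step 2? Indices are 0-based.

u_1 = (-2, -1)

Step 1: u_0 = a_0 = (-1, 2).
Step 2: u_1 = a_1 − (1)·u_0 = (-2, -1).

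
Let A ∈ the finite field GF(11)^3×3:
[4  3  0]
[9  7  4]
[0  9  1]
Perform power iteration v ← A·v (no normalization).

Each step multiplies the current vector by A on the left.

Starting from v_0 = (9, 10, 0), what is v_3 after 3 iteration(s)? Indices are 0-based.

v_3 = (2, 3, 1)

v_0 = (9, 10, 0).
v_1 = A·v_0 = (0, 8, 2).
v_2 = A·v_1 = (2, 9, 8).
v_3 = A·v_2 = (2, 3, 1).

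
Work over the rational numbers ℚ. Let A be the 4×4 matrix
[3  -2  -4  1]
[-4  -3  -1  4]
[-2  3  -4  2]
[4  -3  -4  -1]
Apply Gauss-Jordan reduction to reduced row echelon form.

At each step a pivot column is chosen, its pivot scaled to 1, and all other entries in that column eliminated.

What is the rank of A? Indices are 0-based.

pivot(0,0)=3: scale R0 → (1, -2/3, -4/3, 1/3)
  clear (1,0): R1 −= (-4)R0 → (0, -17/3, -19/3, 16/3)
  clear (2,0): R2 −= (-2)R0 → (0, 5/3, -20/3, 8/3)
  clear (3,0): R3 −= (4)R0 → (0, -1/3, 4/3, -7/3)
pivot(1,1)=-17/3: scale R1 → (0, 1, 19/17, -16/17)
  clear (0,1): R0 −= (-2/3)R1 → (1, 0, -10/17, -5/17)
  clear (2,1): R2 −= (5/3)R1 → (0, 0, -145/17, 72/17)
  clear (3,1): R3 −= (-1/3)R1 → (0, 0, 29/17, -45/17)
pivot(2,2)=-145/17: scale R2 → (0, 0, 1, -72/145)
  clear (0,2): R0 −= (-10/17)R2 → (1, 0, 0, -17/29)
  clear (1,2): R1 −= (19/17)R2 → (0, 1, 0, -56/145)
  clear (3,2): R3 −= (29/17)R2 → (0, 0, 0, -9/5)
pivot(3,3)=-9/5: scale R3 → (0, 0, 0, 1)
  clear (0,3): R0 −= (-17/29)R3 → (1, 0, 0, 0)
  clear (1,3): R1 −= (-56/145)R3 → (0, 1, 0, 0)
  clear (2,3): R2 −= (-72/145)R3 → (0, 0, 1, 0)

rank = 4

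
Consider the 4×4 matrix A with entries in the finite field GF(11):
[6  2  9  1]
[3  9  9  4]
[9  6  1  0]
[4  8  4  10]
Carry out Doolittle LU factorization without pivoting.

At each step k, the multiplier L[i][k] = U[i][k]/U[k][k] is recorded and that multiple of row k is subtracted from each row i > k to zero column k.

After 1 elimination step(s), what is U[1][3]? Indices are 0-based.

Step 1: pivot at (0,0) is 6.
  row1 ← row1 − (6)·row0  ⇒  L[1][0]=6, U row1=(0, 8, 10, 9)
  row2 ← row2 − (7)·row0  ⇒  L[2][0]=7, U row2=(0, 3, 4, 4)
  row3 ← row3 − (8)·row0  ⇒  L[3][0]=8, U row3=(0, 3, 9, 2)

U[1][3] = 9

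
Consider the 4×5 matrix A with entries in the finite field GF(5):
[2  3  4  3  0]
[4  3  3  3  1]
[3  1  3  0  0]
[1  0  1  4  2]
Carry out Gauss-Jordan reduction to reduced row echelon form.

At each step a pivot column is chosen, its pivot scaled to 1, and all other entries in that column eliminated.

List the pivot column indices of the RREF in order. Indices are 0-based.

pivot columns: 0, 1, 2, 3

pivot(0,0)=2: scale R0 → (1, 4, 2, 4, 0)
  clear (1,0): R1 −= (4)R0 → (0, 2, 0, 2, 1)
  clear (2,0): R2 −= (3)R0 → (0, 4, 2, 3, 0)
  clear (3,0): R3 −= (1)R0 → (0, 1, 4, 0, 2)
pivot(1,1)=2: scale R1 → (0, 1, 0, 1, 3)
  clear (0,1): R0 −= (4)R1 → (1, 0, 2, 0, 3)
  clear (2,1): R2 −= (4)R1 → (0, 0, 2, 4, 3)
  clear (3,1): R3 −= (1)R1 → (0, 0, 4, 4, 4)
pivot(2,2)=2: scale R2 → (0, 0, 1, 2, 4)
  clear (0,2): R0 −= (2)R2 → (1, 0, 0, 1, 0)
  clear (3,2): R3 −= (4)R2 → (0, 0, 0, 1, 3)
pivot(3,3)=1: scale R3 → (0, 0, 0, 1, 3)
  clear (0,3): R0 −= (1)R3 → (1, 0, 0, 0, 2)
  clear (1,3): R1 −= (1)R3 → (0, 1, 0, 0, 0)
  clear (2,3): R2 −= (2)R3 → (0, 0, 1, 0, 3)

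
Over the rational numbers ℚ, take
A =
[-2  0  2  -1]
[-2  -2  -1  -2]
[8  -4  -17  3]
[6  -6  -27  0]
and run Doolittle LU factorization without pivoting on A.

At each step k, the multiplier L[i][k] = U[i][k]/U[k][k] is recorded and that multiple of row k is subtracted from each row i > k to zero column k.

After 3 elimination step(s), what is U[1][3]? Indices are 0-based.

k=0: U[0][0]=-2
  eliminate (1,0): mult=1, new row 1: (0, -2, -3, -1); set L[1][0]=1
  eliminate (2,0): mult=-4, new row 2: (0, -4, -9, -1); set L[2][0]=-4
  eliminate (3,0): mult=-3, new row 3: (0, -6, -21, -3); set L[3][0]=-3
k=1: U[1][1]=-2
  eliminate (2,1): mult=2, new row 2: (0, 0, -3, 1); set L[2][1]=2
  eliminate (3,1): mult=3, new row 3: (0, 0, -12, 0); set L[3][1]=3
k=2: U[2][2]=-3
  eliminate (3,2): mult=4, new row 3: (0, 0, 0, -4); set L[3][2]=4

U[1][3] = -1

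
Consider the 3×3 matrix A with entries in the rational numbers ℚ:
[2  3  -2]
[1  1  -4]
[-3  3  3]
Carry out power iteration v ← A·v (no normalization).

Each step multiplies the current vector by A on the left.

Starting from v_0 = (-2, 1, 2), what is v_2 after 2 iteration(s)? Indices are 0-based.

v_2 = (-67, -74, 33)

v_0 = (-2, 1, 2).
v_1 = A·v_0 = (-5, -9, 15).
v_2 = A·v_1 = (-67, -74, 33).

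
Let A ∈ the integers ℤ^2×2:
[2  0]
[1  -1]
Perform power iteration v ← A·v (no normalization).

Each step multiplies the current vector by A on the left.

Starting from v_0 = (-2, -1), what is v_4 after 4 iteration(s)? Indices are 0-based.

v_4 = (-32, -11)

v_0 = (-2, -1).
v_1 = A·v_0 = (-4, -1).
v_2 = A·v_1 = (-8, -3).
v_3 = A·v_2 = (-16, -5).
v_4 = A·v_3 = (-32, -11).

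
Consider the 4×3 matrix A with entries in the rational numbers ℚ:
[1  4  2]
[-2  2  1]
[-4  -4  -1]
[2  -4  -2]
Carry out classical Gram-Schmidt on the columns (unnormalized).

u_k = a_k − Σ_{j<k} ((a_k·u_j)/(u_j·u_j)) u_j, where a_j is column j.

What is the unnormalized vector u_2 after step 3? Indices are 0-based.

Step 1: u_0 = a_0 = (1, -2, -4, 2).
Step 2: u_1 = a_1 − (8/25)·u_0 = (92/25, 66/25, -68/25, -116/25).
Step 3: u_2 = a_2 − (0)·u_0 − (275/618)·u_1 = (112/309, -18/103, 65/309, 20/309).

u_2 = (112/309, -18/103, 65/309, 20/309)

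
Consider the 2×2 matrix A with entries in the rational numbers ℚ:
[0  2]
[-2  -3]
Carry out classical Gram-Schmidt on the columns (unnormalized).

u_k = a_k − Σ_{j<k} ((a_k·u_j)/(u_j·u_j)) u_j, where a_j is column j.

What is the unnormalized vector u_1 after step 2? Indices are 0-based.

u_1 = (2, 0)

Step 1: u_0 = a_0 = (0, -2).
Step 2: u_1 = a_1 − (3/2)·u_0 = (2, 0).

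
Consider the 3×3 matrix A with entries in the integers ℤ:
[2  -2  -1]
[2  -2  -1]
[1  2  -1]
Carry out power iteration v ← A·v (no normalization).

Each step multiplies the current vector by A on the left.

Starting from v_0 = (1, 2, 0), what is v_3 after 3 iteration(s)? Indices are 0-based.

v_3 = (11, 11, -4)

v_0 = (1, 2, 0).
v_1 = A·v_0 = (-2, -2, 5).
v_2 = A·v_1 = (-5, -5, -11).
v_3 = A·v_2 = (11, 11, -4).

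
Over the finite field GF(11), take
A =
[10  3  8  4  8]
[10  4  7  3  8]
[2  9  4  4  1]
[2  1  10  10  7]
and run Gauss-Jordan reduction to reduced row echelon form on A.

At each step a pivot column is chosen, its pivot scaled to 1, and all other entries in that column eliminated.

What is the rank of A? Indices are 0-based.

step 1: normalize row 0 (÷10) = (1, 8, 3, 7, 3)
  row 1: subtract 10×row0 = (0, 1, 10, 10, 0)
  row 2: subtract 2×row0 = (0, 4, 9, 1, 6)
  row 3: subtract 2×row0 = (0, 7, 4, 7, 1)
step 2: normalize row 1 (÷1) = (0, 1, 10, 10, 0)
  row 0: subtract 8×row1 = (1, 0, 0, 4, 3)
  row 2: subtract 4×row1 = (0, 0, 2, 5, 6)
  row 3: subtract 7×row1 = (0, 0, 0, 3, 1)
step 3: normalize row 2 (÷2) = (0, 0, 1, 8, 3)
  row 1: subtract 10×row2 = (0, 1, 0, 7, 3)
step 4: normalize row 3 (÷3) = (0, 0, 0, 1, 4)
  row 0: subtract 4×row3 = (1, 0, 0, 0, 9)
  row 1: subtract 7×row3 = (0, 1, 0, 0, 8)
  row 2: subtract 8×row3 = (0, 0, 1, 0, 4)

rank = 4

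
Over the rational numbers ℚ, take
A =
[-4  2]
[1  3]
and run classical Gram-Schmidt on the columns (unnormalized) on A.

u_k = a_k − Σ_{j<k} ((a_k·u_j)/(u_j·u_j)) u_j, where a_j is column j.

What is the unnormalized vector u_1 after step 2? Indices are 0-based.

u_1 = (14/17, 56/17)

Step 1: u_0 = a_0 = (-4, 1).
Step 2: u_1 = a_1 − (-5/17)·u_0 = (14/17, 56/17).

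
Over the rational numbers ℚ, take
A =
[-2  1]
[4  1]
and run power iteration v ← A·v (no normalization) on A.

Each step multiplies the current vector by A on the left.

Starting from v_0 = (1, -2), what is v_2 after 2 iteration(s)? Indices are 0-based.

v_2 = (10, -14)

v_0 = (1, -2).
v_1 = A·v_0 = (-4, 2).
v_2 = A·v_1 = (10, -14).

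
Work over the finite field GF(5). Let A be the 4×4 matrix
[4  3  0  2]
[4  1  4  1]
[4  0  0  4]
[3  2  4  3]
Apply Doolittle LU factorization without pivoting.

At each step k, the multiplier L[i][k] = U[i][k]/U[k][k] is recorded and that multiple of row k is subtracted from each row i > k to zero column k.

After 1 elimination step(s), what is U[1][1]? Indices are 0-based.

U[1][1] = 3

[col 0] pivot 4
  R1 -= 1*R0 → (0, 3, 4, 4)  (L[1][0] := 1)
  R2 -= 1*R0 → (0, 2, 0, 2)  (L[2][0] := 1)
  R3 -= 2*R0 → (0, 1, 4, 4)  (L[3][0] := 2)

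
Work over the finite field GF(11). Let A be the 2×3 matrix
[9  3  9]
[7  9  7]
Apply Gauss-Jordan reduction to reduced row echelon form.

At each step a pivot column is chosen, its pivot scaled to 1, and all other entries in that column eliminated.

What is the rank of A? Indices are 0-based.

rank = 2

[1] R0 /= 9  ⇒  (1, 4, 1)
     R1 -= 7·R0  ⇒  (0, 3, 0)
[2] R1 /= 3  ⇒  (0, 1, 0)
     R0 -= 4·R1  ⇒  (1, 0, 1)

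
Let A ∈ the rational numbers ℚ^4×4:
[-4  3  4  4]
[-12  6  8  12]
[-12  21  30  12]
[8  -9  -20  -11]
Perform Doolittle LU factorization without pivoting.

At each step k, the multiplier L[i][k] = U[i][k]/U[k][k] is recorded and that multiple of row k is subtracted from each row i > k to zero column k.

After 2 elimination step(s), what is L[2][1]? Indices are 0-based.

L[2][1] = -4

Step 1: pivot at (0,0) is -4.
  row1 ← row1 − (3)·row0  ⇒  L[1][0]=3, U row1=(0, -3, -4, 0)
  row2 ← row2 − (3)·row0  ⇒  L[2][0]=3, U row2=(0, 12, 18, 0)
  row3 ← row3 − (-2)·row0  ⇒  L[3][0]=-2, U row3=(0, -3, -12, -3)
Step 2: pivot at (1,1) is -3.
  row2 ← row2 − (-4)·row1  ⇒  L[2][1]=-4, U row2=(0, 0, 2, 0)
  row3 ← row3 − (1)·row1  ⇒  L[3][1]=1, U row3=(0, 0, -8, -3)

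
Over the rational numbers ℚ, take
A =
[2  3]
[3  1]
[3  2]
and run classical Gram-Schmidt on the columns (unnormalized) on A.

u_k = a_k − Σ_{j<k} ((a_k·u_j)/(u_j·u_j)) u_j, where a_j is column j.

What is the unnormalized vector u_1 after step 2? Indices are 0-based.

u_1 = (18/11, -23/22, -1/22)

Step 1: u_0 = a_0 = (2, 3, 3).
Step 2: u_1 = a_1 − (15/22)·u_0 = (18/11, -23/22, -1/22).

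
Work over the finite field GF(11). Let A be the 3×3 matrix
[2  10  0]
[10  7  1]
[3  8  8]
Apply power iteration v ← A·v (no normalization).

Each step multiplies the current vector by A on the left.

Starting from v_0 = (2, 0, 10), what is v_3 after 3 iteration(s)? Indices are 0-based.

v_3 = (5, 3, 0)

v_0 = (2, 0, 10).
v_1 = A·v_0 = (4, 8, 9).
v_2 = A·v_1 = (0, 6, 5).
v_3 = A·v_2 = (5, 3, 0).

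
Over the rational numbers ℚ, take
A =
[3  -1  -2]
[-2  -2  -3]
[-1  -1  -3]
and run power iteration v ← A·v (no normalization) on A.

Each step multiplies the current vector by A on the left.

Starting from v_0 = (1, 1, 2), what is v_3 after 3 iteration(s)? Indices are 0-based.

v_0 = (1, 1, 2).
v_1 = A·v_0 = (-2, -10, -8).
v_2 = A·v_1 = (20, 48, 36).
v_3 = A·v_2 = (-60, -244, -176).

v_3 = (-60, -244, -176)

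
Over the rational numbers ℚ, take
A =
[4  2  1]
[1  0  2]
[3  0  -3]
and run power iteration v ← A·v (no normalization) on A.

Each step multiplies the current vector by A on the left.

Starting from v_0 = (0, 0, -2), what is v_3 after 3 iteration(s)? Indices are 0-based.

v_3 = (-44, -58, 42)

v_0 = (0, 0, -2).
v_1 = A·v_0 = (-2, -4, 6).
v_2 = A·v_1 = (-10, 10, -24).
v_3 = A·v_2 = (-44, -58, 42).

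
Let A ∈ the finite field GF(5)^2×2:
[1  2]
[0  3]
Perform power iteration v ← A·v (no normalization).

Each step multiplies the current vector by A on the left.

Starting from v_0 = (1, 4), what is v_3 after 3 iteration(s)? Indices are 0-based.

v_0 = (1, 4).
v_1 = A·v_0 = (4, 2).
v_2 = A·v_1 = (3, 1).
v_3 = A·v_2 = (0, 3).

v_3 = (0, 3)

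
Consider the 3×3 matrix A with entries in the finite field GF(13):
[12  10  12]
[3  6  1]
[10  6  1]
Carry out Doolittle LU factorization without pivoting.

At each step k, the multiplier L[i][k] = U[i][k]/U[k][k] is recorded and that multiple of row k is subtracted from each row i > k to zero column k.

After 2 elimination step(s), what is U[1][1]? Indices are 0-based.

k=0: U[0][0]=12
  eliminate (1,0): mult=10, new row 1: (0, 10, 11); set L[1][0]=10
  eliminate (2,0): mult=3, new row 2: (0, 2, 4); set L[2][0]=3
k=1: U[1][1]=10
  eliminate (2,1): mult=8, new row 2: (0, 0, 7); set L[2][1]=8

U[1][1] = 10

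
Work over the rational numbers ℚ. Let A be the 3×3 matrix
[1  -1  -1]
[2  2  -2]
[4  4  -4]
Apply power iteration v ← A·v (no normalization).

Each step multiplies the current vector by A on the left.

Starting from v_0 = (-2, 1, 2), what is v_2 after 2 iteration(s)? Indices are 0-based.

v_2 = (13, 2, 4)

v_0 = (-2, 1, 2).
v_1 = A·v_0 = (-5, -6, -12).
v_2 = A·v_1 = (13, 2, 4).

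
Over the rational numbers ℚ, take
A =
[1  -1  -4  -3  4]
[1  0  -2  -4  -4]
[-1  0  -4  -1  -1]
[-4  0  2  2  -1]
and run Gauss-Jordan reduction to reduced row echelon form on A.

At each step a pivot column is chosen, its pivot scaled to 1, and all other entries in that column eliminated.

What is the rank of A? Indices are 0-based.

rank = 4

pivot(0,0)=1: scale R0 → (1, -1, -4, -3, 4)
  clear (1,0): R1 −= (1)R0 → (0, 1, 2, -1, -8)
  clear (2,0): R2 −= (-1)R0 → (0, -1, -8, -4, 3)
  clear (3,0): R3 −= (-4)R0 → (0, -4, -14, -10, 15)
pivot(1,1)=1: scale R1 → (0, 1, 2, -1, -8)
  clear (0,1): R0 −= (-1)R1 → (1, 0, -2, -4, -4)
  clear (2,1): R2 −= (-1)R1 → (0, 0, -6, -5, -5)
  clear (3,1): R3 −= (-4)R1 → (0, 0, -6, -14, -17)
pivot(2,2)=-6: scale R2 → (0, 0, 1, 5/6, 5/6)
  clear (0,2): R0 −= (-2)R2 → (1, 0, 0, -7/3, -7/3)
  clear (1,2): R1 −= (2)R2 → (0, 1, 0, -8/3, -29/3)
  clear (3,2): R3 −= (-6)R2 → (0, 0, 0, -9, -12)
pivot(3,3)=-9: scale R3 → (0, 0, 0, 1, 4/3)
  clear (0,3): R0 −= (-7/3)R3 → (1, 0, 0, 0, 7/9)
  clear (1,3): R1 −= (-8/3)R3 → (0, 1, 0, 0, -55/9)
  clear (2,3): R2 −= (5/6)R3 → (0, 0, 1, 0, -5/18)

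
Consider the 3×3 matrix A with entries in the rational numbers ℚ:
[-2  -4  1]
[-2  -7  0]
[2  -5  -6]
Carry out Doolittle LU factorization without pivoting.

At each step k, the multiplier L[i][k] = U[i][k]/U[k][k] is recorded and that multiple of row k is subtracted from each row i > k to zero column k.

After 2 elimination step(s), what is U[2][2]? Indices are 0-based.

k=0: U[0][0]=-2
  eliminate (1,0): mult=1, new row 1: (0, -3, -1); set L[1][0]=1
  eliminate (2,0): mult=-1, new row 2: (0, -9, -5); set L[2][0]=-1
k=1: U[1][1]=-3
  eliminate (2,1): mult=3, new row 2: (0, 0, -2); set L[2][1]=3

U[2][2] = -2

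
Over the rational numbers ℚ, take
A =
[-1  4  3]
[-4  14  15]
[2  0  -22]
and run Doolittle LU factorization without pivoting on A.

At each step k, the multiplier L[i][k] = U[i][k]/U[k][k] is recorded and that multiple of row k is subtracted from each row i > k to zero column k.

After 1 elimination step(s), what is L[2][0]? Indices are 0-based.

L[2][0] = -2

k=0: U[0][0]=-1
  eliminate (1,0): mult=4, new row 1: (0, -2, 3); set L[1][0]=4
  eliminate (2,0): mult=-2, new row 2: (0, 8, -16); set L[2][0]=-2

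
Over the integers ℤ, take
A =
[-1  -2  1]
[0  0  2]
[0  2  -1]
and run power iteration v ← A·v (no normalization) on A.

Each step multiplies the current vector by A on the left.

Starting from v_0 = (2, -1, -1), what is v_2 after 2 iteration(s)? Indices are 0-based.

v_0 = (2, -1, -1).
v_1 = A·v_0 = (-1, -2, -1).
v_2 = A·v_1 = (4, -2, -3).

v_2 = (4, -2, -3)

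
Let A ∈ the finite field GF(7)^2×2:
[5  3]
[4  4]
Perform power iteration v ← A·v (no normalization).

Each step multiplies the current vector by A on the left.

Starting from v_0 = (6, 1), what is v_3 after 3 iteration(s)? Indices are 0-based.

v_0 = (6, 1).
v_1 = A·v_0 = (5, 0).
v_2 = A·v_1 = (4, 6).
v_3 = A·v_2 = (3, 5).

v_3 = (3, 5)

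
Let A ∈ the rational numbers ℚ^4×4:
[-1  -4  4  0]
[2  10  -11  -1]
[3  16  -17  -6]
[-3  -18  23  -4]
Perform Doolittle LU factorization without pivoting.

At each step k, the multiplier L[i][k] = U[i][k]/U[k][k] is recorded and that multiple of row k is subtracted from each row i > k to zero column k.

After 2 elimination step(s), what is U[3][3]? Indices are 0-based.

k=0: U[0][0]=-1
  eliminate (1,0): mult=-2, new row 1: (0, 2, -3, -1); set L[1][0]=-2
  eliminate (2,0): mult=-3, new row 2: (0, 4, -5, -6); set L[2][0]=-3
  eliminate (3,0): mult=3, new row 3: (0, -6, 11, -4); set L[3][0]=3
k=1: U[1][1]=2
  eliminate (2,1): mult=2, new row 2: (0, 0, 1, -4); set L[2][1]=2
  eliminate (3,1): mult=-3, new row 3: (0, 0, 2, -7); set L[3][1]=-3

U[3][3] = -7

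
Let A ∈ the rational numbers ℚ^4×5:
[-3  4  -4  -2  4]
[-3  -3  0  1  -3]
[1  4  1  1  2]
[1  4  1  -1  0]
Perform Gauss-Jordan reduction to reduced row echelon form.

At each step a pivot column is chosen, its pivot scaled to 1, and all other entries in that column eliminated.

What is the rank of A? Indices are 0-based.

rank = 4

step 1: normalize row 0 (÷-3) = (1, -4/3, 4/3, 2/3, -4/3)
  row 1: subtract -3×row0 = (0, -7, 4, 3, -7)
  row 2: subtract 1×row0 = (0, 16/3, -1/3, 1/3, 10/3)
  row 3: subtract 1×row0 = (0, 16/3, -1/3, -5/3, 4/3)
step 2: normalize row 1 (÷-7) = (0, 1, -4/7, -3/7, 1)
  row 0: subtract -4/3×row1 = (1, 0, 4/7, 2/21, 0)
  row 2: subtract 16/3×row1 = (0, 0, 19/7, 55/21, -2)
  row 3: subtract 16/3×row1 = (0, 0, 19/7, 13/21, -4)
step 3: normalize row 2 (÷19/7) = (0, 0, 1, 55/57, -14/19)
  row 0: subtract 4/7×row2 = (1, 0, 0, -26/57, 8/19)
  row 1: subtract -4/7×row2 = (0, 1, 0, 7/57, 11/19)
  row 3: subtract 19/7×row2 = (0, 0, 0, -2, -2)
step 4: normalize row 3 (÷-2) = (0, 0, 0, 1, 1)
  row 0: subtract -26/57×row3 = (1, 0, 0, 0, 50/57)
  row 1: subtract 7/57×row3 = (0, 1, 0, 0, 26/57)
  row 2: subtract 55/57×row3 = (0, 0, 1, 0, -97/57)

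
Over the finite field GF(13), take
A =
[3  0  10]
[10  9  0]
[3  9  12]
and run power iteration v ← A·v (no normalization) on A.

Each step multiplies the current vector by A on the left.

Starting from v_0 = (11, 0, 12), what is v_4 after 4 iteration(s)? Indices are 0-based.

v_4 = (1, 7, 6)

v_0 = (11, 0, 12).
v_1 = A·v_0 = (10, 6, 8).
v_2 = A·v_1 = (6, 11, 11).
v_3 = A·v_2 = (11, 3, 2).
v_4 = A·v_3 = (1, 7, 6).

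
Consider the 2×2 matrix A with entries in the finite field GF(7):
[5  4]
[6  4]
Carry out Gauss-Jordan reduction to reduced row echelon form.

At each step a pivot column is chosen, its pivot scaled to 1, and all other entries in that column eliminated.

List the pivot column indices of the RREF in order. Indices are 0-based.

pivot columns: 0, 1

[1] R0 /= 5  ⇒  (1, 5)
     R1 -= 6·R0  ⇒  (0, 2)
[2] R1 /= 2  ⇒  (0, 1)
     R0 -= 5·R1  ⇒  (1, 0)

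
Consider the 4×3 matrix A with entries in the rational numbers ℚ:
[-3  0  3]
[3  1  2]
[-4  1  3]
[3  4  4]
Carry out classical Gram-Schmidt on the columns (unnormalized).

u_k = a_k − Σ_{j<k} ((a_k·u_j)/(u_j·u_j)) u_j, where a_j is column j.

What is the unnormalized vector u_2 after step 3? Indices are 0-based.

Step 1: u_0 = a_0 = (-3, 3, -4, 3).
Step 2: u_1 = a_1 − (11/43)·u_0 = (33/43, 10/43, 87/43, 139/43).
Step 3: u_2 = a_2 − (-3/43)·u_0 − (936/653)·u_1 = (1104/653, 1225/653, -117/653, -277/653).

u_2 = (1104/653, 1225/653, -117/653, -277/653)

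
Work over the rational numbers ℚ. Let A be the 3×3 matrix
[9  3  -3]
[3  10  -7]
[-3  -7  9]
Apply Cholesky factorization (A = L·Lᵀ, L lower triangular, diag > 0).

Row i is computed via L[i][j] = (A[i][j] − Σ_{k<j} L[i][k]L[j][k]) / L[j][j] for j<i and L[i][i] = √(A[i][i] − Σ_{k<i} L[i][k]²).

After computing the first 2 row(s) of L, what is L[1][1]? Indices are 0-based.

Step 1: L[0][0] = √(9) = 3.
  L[1][0] = (3) / L[0][0] = 1.
Step 2: L[1][1] = √(9) = 3.

L[1][1] = 3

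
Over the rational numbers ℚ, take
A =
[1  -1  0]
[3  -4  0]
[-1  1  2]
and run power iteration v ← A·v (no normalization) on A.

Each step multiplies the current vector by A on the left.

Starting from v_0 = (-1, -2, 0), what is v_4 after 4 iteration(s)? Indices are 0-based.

v_4 = (-43, -185, 25)

v_0 = (-1, -2, 0).
v_1 = A·v_0 = (1, 5, -1).
v_2 = A·v_1 = (-4, -17, 2).
v_3 = A·v_2 = (13, 56, -9).
v_4 = A·v_3 = (-43, -185, 25).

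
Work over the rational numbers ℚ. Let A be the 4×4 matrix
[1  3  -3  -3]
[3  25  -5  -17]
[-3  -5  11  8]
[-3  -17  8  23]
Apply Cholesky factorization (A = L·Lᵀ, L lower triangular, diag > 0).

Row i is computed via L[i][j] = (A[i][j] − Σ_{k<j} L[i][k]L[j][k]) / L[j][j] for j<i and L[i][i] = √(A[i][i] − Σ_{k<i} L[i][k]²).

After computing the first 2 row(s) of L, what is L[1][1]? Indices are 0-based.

Step 1: L[0][0] = √(1) = 1.
  L[1][0] = (3) / L[0][0] = 3.
Step 2: L[1][1] = √(16) = 4.

L[1][1] = 4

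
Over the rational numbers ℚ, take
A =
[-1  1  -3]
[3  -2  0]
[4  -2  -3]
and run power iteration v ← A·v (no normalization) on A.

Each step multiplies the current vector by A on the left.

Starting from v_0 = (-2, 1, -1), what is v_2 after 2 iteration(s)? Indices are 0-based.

v_2 = (7, 34, 61)

v_0 = (-2, 1, -1).
v_1 = A·v_0 = (6, -8, -7).
v_2 = A·v_1 = (7, 34, 61).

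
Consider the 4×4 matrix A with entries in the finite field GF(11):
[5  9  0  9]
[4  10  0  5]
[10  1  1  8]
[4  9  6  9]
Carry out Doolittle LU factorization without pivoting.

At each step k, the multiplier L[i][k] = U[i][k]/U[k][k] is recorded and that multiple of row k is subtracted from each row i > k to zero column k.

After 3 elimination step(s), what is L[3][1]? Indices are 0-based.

Step 1: pivot at (0,0) is 5.
  row1 ← row1 − (3)·row0  ⇒  L[1][0]=3, U row1=(0, 5, 0, 0)
  row2 ← row2 − (2)·row0  ⇒  L[2][0]=2, U row2=(0, 5, 1, 1)
  row3 ← row3 − (3)·row0  ⇒  L[3][0]=3, U row3=(0, 4, 6, 4)
Step 2: pivot at (1,1) is 5.
  row2 ← row2 − (1)·row1  ⇒  L[2][1]=1, U row2=(0, 0, 1, 1)
  row3 ← row3 − (3)·row1  ⇒  L[3][1]=3, U row3=(0, 0, 6, 4)
Step 3: pivot at (2,2) is 1.
  row3 ← row3 − (6)·row2  ⇒  L[3][2]=6, U row3=(0, 0, 0, 9)

L[3][1] = 3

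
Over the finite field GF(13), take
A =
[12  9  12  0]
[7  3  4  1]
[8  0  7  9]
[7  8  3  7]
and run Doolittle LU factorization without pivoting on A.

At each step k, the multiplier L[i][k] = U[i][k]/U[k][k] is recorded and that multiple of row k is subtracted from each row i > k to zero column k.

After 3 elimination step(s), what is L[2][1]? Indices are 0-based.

L[2][1] = 7

[col 0] pivot 12
  R1 -= 6*R0 → (0, 1, 10, 1)  (L[1][0] := 6)
  R2 -= 5*R0 → (0, 7, 12, 9)  (L[2][0] := 5)
  R3 -= 6*R0 → (0, 6, 9, 7)  (L[3][0] := 6)
[col 1] pivot 1
  R2 -= 7*R1 → (0, 0, 7, 2)  (L[2][1] := 7)
  R3 -= 6*R1 → (0, 0, 1, 1)  (L[3][1] := 6)
[col 2] pivot 7
  R3 -= 2*R2 → (0, 0, 0, 10)  (L[3][2] := 2)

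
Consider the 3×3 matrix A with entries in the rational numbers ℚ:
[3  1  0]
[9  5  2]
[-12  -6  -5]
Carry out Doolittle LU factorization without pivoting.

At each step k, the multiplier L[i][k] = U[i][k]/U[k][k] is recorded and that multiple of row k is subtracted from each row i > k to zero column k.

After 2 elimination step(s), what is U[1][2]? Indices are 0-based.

U[1][2] = 2

[col 0] pivot 3
  R1 -= 3*R0 → (0, 2, 2)  (L[1][0] := 3)
  R2 -= -4*R0 → (0, -2, -5)  (L[2][0] := -4)
[col 1] pivot 2
  R2 -= -1*R1 → (0, 0, -3)  (L[2][1] := -1)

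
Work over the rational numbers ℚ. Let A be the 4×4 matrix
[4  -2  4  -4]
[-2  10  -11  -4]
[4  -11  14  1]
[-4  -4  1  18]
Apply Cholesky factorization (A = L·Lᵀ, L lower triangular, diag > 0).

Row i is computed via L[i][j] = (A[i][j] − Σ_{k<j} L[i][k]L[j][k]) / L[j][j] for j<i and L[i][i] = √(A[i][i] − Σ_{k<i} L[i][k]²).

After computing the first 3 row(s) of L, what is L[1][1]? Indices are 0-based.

L[1][1] = 3

Step 1: L[0][0] = √(4) = 2.
  L[1][0] = (-2) / L[0][0] = -1.
Step 2: L[1][1] = √(9) = 3.
  L[2][0] = (4) / L[0][0] = 2.
  L[2][1] = (-9) / L[1][1] = -3.
Step 3: L[2][2] = √(1) = 1.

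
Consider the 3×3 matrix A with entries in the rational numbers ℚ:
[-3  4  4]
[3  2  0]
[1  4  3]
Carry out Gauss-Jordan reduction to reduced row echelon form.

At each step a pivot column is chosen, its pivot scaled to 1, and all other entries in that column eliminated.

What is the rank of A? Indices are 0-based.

rank = 3

step 1: normalize row 0 (÷-3) = (1, -4/3, -4/3)
  row 1: subtract 3×row0 = (0, 6, 4)
  row 2: subtract 1×row0 = (0, 16/3, 13/3)
step 2: normalize row 1 (÷6) = (0, 1, 2/3)
  row 0: subtract -4/3×row1 = (1, 0, -4/9)
  row 2: subtract 16/3×row1 = (0, 0, 7/9)
step 3: normalize row 2 (÷7/9) = (0, 0, 1)
  row 0: subtract -4/9×row2 = (1, 0, 0)
  row 1: subtract 2/3×row2 = (0, 1, 0)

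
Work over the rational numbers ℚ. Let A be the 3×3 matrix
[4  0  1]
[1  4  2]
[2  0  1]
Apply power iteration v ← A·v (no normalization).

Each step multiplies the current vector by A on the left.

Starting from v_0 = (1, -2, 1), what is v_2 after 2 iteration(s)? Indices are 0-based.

v_2 = (23, -9, 13)

v_0 = (1, -2, 1).
v_1 = A·v_0 = (5, -5, 3).
v_2 = A·v_1 = (23, -9, 13).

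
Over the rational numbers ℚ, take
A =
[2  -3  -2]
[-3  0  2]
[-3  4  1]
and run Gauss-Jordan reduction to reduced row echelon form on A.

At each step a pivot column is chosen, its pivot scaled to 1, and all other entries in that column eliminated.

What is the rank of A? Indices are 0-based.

[1] R0 /= 2  ⇒  (1, -3/2, -1)
     R1 -= -3·R0  ⇒  (0, -9/2, -1)
     R2 -= -3·R0  ⇒  (0, -1/2, -2)
[2] R1 /= -9/2  ⇒  (0, 1, 2/9)
     R0 -= -3/2·R1  ⇒  (1, 0, -2/3)
     R2 -= -1/2·R1  ⇒  (0, 0, -17/9)
[3] R2 /= -17/9  ⇒  (0, 0, 1)
     R0 -= -2/3·R2  ⇒  (1, 0, 0)
     R1 -= 2/9·R2  ⇒  (0, 1, 0)

rank = 3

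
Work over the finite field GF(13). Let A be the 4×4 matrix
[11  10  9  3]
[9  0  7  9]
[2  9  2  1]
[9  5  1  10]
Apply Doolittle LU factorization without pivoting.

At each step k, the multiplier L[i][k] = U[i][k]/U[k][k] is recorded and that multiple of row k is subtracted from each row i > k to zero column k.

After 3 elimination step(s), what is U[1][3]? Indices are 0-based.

U[1][3] = 3

[col 0] pivot 11
  R1 -= 2*R0 → (0, 6, 2, 3)  (L[1][0] := 2)
  R2 -= 12*R0 → (0, 6, 11, 4)  (L[2][0] := 12)
  R3 -= 2*R0 → (0, 11, 9, 4)  (L[3][0] := 2)
[col 1] pivot 6
  R2 -= 1*R1 → (0, 0, 9, 1)  (L[2][1] := 1)
  R3 -= 4*R1 → (0, 0, 1, 5)  (L[3][1] := 4)
[col 2] pivot 9
  R3 -= 3*R2 → (0, 0, 0, 2)  (L[3][2] := 3)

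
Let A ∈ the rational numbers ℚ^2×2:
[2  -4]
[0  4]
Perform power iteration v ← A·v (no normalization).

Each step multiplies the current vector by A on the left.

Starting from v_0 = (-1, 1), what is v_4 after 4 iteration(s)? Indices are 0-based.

v_0 = (-1, 1).
v_1 = A·v_0 = (-6, 4).
v_2 = A·v_1 = (-28, 16).
v_3 = A·v_2 = (-120, 64).
v_4 = A·v_3 = (-496, 256).

v_4 = (-496, 256)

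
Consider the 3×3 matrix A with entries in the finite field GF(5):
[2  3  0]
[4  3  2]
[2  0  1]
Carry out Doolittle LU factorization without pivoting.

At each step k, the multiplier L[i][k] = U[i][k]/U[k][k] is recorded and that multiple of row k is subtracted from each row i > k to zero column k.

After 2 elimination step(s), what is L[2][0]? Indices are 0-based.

Step 1: pivot at (0,0) is 2.
  row1 ← row1 − (2)·row0  ⇒  L[1][0]=2, U row1=(0, 2, 2)
  row2 ← row2 − (1)·row0  ⇒  L[2][0]=1, U row2=(0, 2, 1)
Step 2: pivot at (1,1) is 2.
  row2 ← row2 − (1)·row1  ⇒  L[2][1]=1, U row2=(0, 0, 4)

L[2][0] = 1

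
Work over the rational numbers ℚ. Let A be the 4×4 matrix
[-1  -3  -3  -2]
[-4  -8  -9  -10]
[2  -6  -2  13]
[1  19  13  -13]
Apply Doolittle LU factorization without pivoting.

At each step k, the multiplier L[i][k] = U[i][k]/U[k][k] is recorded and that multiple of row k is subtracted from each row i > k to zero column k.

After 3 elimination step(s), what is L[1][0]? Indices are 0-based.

L[1][0] = 4

k=0: U[0][0]=-1
  eliminate (1,0): mult=4, new row 1: (0, 4, 3, -2); set L[1][0]=4
  eliminate (2,0): mult=-2, new row 2: (0, -12, -8, 9); set L[2][0]=-2
  eliminate (3,0): mult=-1, new row 3: (0, 16, 10, -15); set L[3][0]=-1
k=1: U[1][1]=4
  eliminate (2,1): mult=-3, new row 2: (0, 0, 1, 3); set L[2][1]=-3
  eliminate (3,1): mult=4, new row 3: (0, 0, -2, -7); set L[3][1]=4
k=2: U[2][2]=1
  eliminate (3,2): mult=-2, new row 3: (0, 0, 0, -1); set L[3][2]=-2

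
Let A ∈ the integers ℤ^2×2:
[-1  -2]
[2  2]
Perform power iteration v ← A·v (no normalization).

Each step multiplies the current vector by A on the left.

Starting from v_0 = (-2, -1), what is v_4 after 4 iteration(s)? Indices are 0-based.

v_0 = (-2, -1).
v_1 = A·v_0 = (4, -6).
v_2 = A·v_1 = (8, -4).
v_3 = A·v_2 = (0, 8).
v_4 = A·v_3 = (-16, 16).

v_4 = (-16, 16)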